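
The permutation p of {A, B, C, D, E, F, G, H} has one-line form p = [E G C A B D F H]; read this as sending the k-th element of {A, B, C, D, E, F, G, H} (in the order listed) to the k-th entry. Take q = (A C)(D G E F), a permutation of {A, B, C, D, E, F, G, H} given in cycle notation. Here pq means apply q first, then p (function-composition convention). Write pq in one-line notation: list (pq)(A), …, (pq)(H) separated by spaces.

C G E F D A B H

For each element, apply q then p: A → C → C; B → B → G; C → A → E; D → G → F; E → F → D; F → D → A; G → E → B; H → H → H.
Collecting the images, pq = [C G E F D A B H].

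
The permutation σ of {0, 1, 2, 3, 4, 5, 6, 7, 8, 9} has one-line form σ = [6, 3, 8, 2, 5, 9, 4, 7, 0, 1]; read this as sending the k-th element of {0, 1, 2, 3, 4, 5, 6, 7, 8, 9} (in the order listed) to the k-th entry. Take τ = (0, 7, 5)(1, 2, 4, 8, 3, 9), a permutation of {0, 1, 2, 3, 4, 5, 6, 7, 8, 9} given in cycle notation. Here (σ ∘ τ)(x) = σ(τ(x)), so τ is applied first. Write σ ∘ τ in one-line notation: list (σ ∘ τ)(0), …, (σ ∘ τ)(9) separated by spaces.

7 8 5 1 0 6 4 9 2 3

(σ ∘ τ)(x) = σ(τ(x)). Computing each image: σ(τ(0)) = σ(7) = 7, σ(τ(1)) = σ(2) = 8, σ(τ(2)) = σ(4) = 5, σ(τ(3)) = σ(9) = 1, σ(τ(4)) = σ(8) = 0, σ(τ(5)) = σ(0) = 6, σ(τ(6)) = σ(6) = 4, σ(τ(7)) = σ(5) = 9, σ(τ(8)) = σ(3) = 2, σ(τ(9)) = σ(1) = 3.
Hence σ ∘ τ = [7 8 5 1 0 6 4 9 2 3].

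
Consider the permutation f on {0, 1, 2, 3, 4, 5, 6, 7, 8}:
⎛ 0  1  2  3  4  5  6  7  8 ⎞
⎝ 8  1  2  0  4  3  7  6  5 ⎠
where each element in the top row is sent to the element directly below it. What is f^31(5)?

Tracing 5 → 3 → … returns to 5 after 4 steps, so 5 lies in a 4-cycle (0 8 5 3).
Since the cycle has length 4, f^31 acts on it the same as f^3 (31 mod 4 = 3).
Advancing 3 steps from 5: 5 → 3 → 0 → 8.

8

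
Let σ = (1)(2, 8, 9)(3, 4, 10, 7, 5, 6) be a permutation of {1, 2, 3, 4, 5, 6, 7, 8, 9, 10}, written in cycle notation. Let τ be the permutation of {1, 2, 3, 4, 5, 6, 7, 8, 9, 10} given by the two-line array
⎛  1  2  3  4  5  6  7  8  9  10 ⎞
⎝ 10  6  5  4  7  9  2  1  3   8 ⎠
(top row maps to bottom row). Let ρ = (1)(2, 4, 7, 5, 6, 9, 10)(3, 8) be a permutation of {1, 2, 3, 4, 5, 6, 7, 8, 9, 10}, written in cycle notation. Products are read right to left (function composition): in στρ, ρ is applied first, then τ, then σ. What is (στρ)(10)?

3

Apply the permutations in order: ρ(10) = 2, then τ(2) = 6, then σ(6) = 3. So (στρ)(10) = 3.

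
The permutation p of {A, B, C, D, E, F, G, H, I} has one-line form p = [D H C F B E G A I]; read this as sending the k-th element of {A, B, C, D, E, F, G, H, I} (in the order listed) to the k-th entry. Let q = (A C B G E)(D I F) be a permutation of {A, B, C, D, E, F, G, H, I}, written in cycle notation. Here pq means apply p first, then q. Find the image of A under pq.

p(A) = D, then q(D) = I; composing gives (pq)(A) = I.

I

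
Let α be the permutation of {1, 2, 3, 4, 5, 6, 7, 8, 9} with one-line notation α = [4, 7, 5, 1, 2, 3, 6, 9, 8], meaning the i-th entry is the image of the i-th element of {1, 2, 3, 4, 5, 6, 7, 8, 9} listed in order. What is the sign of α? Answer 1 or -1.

1

In disjoint-cycle form the cycle lengths are 5, 2, 2.
A cycle of length ℓ contributes ℓ−1 transpositions, so α is a product of 4 + 1 + 1 = 6 transpositions — even.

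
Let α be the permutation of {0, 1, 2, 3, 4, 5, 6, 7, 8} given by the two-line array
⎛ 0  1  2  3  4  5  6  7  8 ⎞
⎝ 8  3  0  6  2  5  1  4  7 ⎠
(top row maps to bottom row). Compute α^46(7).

4

Tracing 7 → 4 → … returns to 7 after 5 steps, so 7 lies in a 5-cycle (0 8 7 4 2).
Since the cycle has length 5, α^46 acts on it the same as α^1 (46 mod 5 = 1).
Advancing 1 step from 7: 7 → 4.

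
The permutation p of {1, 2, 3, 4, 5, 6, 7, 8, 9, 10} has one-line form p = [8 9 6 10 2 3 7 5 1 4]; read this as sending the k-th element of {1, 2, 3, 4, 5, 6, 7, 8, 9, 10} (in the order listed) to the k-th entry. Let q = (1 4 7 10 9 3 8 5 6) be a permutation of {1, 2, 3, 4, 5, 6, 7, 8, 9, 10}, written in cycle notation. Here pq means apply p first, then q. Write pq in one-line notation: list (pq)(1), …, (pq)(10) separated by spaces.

5 3 1 9 2 8 10 6 4 7

(pq)(x) = q(p(x)). Computing each image: q(p(1)) = q(8) = 5, q(p(2)) = q(9) = 3, q(p(3)) = q(6) = 1, q(p(4)) = q(10) = 9, q(p(5)) = q(2) = 2, q(p(6)) = q(3) = 8, q(p(7)) = q(7) = 10, q(p(8)) = q(5) = 6, q(p(9)) = q(1) = 4, q(p(10)) = q(4) = 7.
Hence pq = [5 3 1 9 2 8 10 6 4 7].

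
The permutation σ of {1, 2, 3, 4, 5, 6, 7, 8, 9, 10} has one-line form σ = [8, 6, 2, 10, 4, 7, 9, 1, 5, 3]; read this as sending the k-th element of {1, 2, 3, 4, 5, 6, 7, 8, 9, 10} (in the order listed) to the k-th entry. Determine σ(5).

5 is element number 5 of the domain, and entry number 5 of the one-line form is 4, so σ(5) = 4.

4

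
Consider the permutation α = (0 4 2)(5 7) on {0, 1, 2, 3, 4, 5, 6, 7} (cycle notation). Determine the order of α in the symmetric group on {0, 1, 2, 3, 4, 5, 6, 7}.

6

The cycle type of α is (3, 2, 1, 1, 1).
Since disjoint cycles commute, ord(α) = lcm(3, 2) = 6.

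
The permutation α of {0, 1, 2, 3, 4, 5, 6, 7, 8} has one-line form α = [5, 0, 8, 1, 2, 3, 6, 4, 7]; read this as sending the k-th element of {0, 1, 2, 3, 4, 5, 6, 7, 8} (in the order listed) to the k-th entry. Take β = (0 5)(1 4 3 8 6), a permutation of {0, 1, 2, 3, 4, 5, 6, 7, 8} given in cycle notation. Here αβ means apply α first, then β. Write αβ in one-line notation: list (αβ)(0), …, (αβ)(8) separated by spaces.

0 5 6 4 2 8 1 3 7

(αβ)(x) = β(α(x)). Computing each image: β(α(0)) = β(5) = 0, β(α(1)) = β(0) = 5, β(α(2)) = β(8) = 6, β(α(3)) = β(1) = 4, β(α(4)) = β(2) = 2, β(α(5)) = β(3) = 8, β(α(6)) = β(6) = 1, β(α(7)) = β(4) = 3, β(α(8)) = β(7) = 7.
Hence αβ = [0 5 6 4 2 8 1 3 7].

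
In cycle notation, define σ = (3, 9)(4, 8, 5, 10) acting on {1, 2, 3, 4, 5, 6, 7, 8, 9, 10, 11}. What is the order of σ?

The disjoint cycles have lengths 4, 2, 1, 1, 1, 1, 1.
Since disjoint cycles commute, ord(σ) = lcm(4, 2) = 4.

4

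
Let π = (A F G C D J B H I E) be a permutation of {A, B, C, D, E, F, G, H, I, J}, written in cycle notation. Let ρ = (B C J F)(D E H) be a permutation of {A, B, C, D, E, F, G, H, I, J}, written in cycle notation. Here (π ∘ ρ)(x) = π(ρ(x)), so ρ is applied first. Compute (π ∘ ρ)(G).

C

(π ∘ ρ)(G) = π(ρ(G)). ρ(G) = G, then π(G) = C. So (π ∘ ρ)(G) = C.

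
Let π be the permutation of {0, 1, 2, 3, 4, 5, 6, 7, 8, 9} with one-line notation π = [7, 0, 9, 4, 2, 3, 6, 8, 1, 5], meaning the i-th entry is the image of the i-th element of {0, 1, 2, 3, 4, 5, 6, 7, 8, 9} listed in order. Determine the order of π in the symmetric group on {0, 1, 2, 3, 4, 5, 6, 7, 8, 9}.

Writing π as disjoint cycles, the cycle lengths are 5, 4, 1.
The order of π is the least common multiple of its cycle lengths: lcm(5, 4) = 20.

20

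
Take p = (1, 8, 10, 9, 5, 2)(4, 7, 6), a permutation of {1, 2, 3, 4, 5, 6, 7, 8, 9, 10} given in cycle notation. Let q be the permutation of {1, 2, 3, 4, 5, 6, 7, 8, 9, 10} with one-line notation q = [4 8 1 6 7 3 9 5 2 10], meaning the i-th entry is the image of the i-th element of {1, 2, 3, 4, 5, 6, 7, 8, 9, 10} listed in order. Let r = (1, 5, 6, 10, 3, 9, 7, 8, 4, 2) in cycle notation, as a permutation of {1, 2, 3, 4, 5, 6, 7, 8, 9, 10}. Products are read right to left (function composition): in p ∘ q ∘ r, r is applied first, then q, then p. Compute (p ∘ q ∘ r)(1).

Chase 1: r(1) = 5; q(5) = 7; p(7) = 6. Hence (p ∘ q ∘ r)(1) = 6.

6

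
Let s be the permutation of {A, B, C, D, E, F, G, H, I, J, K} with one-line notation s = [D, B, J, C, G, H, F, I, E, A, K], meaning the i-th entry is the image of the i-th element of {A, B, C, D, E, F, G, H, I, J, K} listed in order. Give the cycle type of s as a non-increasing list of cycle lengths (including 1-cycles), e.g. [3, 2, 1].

[5, 4, 1, 1]

The disjoint cycles are (A, D, C, J)(B)(E, G, F, H, I)(K), with lengths 5, 4, 1, 1 in non-increasing order.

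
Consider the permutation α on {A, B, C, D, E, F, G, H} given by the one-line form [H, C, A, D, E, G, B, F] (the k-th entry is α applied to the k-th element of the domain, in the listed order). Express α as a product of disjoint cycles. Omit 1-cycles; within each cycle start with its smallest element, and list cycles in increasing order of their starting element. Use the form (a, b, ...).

Iterating α from A gives A → H → F → G → B → C → A; that is the 6-cycle (A, H, F, G, B, C).
Continuing from each remaining unvisited element yields (A, H, F, G, B, C).

(A, H, F, G, B, C)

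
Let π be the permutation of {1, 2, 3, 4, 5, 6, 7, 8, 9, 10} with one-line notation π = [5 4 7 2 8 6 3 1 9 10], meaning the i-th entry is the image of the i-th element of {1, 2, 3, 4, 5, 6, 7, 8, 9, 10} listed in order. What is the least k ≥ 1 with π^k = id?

6

The disjoint-cycle form of π has cycle lengths 3, 2, 2, 1, 1, 1.
Since disjoint cycles commute, ord(π) = lcm(3, 2, 2) = 6.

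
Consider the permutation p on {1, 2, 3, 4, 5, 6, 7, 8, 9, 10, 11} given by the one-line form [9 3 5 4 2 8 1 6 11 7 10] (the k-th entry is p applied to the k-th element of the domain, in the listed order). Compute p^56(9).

11

Tracing 9 → 11 → … returns to 9 after 5 steps, so 9 lies in a 5-cycle (1, 9, 11, 10, 7).
Since the cycle has length 5, p^56 acts on it the same as p^1 (56 mod 5 = 1).
Advancing 1 step from 9: 9 → 11.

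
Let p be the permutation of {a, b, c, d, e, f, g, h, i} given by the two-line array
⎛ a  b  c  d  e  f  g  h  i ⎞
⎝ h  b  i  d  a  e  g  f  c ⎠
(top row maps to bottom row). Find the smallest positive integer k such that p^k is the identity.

Decomposing into disjoint cycles gives cycle lengths 4, 2, 1, 1, 1.
Since disjoint cycles commute, ord(p) = lcm(4, 2) = 4.

4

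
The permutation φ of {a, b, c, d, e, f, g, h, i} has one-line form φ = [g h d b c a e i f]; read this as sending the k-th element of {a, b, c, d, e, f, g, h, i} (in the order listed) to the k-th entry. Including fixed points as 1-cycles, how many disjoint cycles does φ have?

The cycle decomposition is (a, g, e, c, d, b, h, i, f), which has 1 cycle (counting 1-cycles).

1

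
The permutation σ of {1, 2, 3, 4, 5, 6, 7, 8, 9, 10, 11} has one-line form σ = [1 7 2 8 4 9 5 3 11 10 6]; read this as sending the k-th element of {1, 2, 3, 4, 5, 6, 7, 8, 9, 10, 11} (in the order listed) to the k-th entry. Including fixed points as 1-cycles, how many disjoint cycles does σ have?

4

The cycle decomposition is (1)(2, 7, 5, 4, 8, 3)(6, 9, 11)(10), which has 4 cycles (counting 1-cycles).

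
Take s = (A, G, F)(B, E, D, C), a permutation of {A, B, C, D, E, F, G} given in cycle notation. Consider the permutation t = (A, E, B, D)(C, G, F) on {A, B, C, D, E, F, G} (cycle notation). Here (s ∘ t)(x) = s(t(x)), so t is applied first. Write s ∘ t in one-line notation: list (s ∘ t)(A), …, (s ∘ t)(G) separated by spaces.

Chase each element through t then s: A → E → D; B → D → C; C → G → F; D → A → G; E → B → E; F → C → B; G → F → A.
Collecting the images, s ∘ t = [D C F G E B A].

D C F G E B A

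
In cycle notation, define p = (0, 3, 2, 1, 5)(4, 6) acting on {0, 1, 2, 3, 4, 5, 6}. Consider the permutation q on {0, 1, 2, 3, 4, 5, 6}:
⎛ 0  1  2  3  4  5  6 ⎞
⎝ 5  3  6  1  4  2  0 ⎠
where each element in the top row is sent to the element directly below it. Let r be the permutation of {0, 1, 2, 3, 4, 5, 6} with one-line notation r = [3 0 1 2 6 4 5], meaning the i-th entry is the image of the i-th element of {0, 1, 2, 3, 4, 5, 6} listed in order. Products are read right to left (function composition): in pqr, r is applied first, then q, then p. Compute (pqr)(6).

1

(pqr)(6) = p(q(r(6))). r(6) = 5, then q(5) = 2, then p(2) = 1, so the result is 1.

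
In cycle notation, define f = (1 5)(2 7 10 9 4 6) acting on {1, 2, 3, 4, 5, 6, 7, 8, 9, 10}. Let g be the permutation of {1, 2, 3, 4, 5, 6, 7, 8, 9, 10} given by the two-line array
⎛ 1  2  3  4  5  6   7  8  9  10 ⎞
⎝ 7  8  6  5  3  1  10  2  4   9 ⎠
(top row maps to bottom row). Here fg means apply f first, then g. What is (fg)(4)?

First apply f: f(4) = 6, then g(6) = 1. Thus (fg)(4) = 1.

1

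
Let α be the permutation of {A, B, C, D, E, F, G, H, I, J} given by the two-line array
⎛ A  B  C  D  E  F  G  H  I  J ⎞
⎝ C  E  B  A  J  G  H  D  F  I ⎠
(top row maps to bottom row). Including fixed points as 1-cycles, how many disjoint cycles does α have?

The cycle decomposition is (A C B E J I F G H D), which has 1 cycle (counting 1-cycles).

1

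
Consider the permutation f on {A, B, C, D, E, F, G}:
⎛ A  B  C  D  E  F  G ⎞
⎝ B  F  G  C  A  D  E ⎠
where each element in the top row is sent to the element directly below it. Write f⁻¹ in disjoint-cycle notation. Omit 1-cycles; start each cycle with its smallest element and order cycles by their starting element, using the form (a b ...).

(A E G C D F B)

The cycle decomposition of f is (A B F D C G E).
The inverse reverses every cycle; in canonical form, f⁻¹ = (A E G C D F B).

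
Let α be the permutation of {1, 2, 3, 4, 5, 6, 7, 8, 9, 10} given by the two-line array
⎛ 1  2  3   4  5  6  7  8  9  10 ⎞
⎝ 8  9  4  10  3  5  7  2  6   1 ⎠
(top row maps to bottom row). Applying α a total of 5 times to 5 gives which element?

8

Tracing 5 → 3 → … returns to 5 after 9 steps, so 5 lies in a 9-cycle (1, 8, 2, 9, 6, 5, 3, 4, 10).
Stepping 5 places around the cycle: 5 → 3 → 4 → 10 → 1 → 8.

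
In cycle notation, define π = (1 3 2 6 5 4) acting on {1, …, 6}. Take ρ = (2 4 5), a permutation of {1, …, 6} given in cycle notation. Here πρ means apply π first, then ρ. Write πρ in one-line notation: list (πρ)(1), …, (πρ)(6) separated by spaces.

Chase each element through π then ρ: 1 → 3 → 3; 2 → 6 → 6; 3 → 2 → 4; 4 → 1 → 1; 5 → 4 → 5; 6 → 5 → 2.
So πρ in one-line form is 3 6 4 1 5 2.

3 6 4 1 5 2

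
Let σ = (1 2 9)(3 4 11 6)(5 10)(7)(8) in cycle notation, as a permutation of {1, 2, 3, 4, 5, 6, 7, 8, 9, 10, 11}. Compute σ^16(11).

11

11 lies in the 4-cycle (3 4 11 6).
Powers repeat with period 4 on this cycle, and 16 mod 4 = 0, so σ^16(11) = σ^0(11).
So σ^16(11) = 11.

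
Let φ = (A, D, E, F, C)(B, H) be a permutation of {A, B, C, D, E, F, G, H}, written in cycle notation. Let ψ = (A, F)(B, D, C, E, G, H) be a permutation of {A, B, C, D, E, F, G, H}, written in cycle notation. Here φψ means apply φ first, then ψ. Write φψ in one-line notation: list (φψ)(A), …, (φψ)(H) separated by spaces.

For each element, apply φ then ψ: A → D → C; B → H → B; C → A → F; D → E → G; E → F → A; F → C → E; G → G → H; H → B → D.
So φψ in one-line form is C B F G A E H D.

C B F G A E H D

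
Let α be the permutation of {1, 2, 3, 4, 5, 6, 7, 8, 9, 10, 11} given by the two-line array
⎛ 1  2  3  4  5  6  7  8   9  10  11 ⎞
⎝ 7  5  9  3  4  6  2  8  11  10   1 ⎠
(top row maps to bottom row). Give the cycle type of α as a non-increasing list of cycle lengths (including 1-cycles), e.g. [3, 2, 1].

[8, 1, 1, 1]

The disjoint cycles are (1 7 2 5 4 3 9 11)(6)(8)(10), with lengths 8, 1, 1, 1 in non-increasing order.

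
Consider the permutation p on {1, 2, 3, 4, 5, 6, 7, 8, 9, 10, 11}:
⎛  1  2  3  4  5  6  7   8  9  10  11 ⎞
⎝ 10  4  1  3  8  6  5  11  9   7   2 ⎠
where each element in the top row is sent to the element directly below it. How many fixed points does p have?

The fixed points (elements with p(x) = x) are {6, 9}, so there are 2.

2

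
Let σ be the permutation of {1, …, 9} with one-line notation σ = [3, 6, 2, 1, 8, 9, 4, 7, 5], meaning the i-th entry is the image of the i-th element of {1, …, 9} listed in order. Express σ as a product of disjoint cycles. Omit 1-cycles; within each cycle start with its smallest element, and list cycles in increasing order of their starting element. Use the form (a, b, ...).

Start at 1 and follow images: 1 → 3 → 2 → 6 → 9 → 5 → 8 → 7 → 4 → 1, giving the cycle (1, 3, 2, 6, 9, 5, 8, 7, 4).
Continuing from each remaining unvisited element yields (1, 3, 2, 6, 9, 5, 8, 7, 4).

(1, 3, 2, 6, 9, 5, 8, 7, 4)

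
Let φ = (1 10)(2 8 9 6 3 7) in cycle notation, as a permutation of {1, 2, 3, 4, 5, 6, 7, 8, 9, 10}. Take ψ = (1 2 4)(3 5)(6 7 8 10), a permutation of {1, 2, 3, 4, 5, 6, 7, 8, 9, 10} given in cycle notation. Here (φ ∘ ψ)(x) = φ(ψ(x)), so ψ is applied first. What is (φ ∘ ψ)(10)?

ψ(10) = 6, then φ(6) = 3; composing gives (φ ∘ ψ)(10) = 3.

3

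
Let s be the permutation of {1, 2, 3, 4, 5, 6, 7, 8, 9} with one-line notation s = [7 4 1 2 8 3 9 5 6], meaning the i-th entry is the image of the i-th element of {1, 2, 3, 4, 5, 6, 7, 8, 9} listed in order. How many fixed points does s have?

0

No element satisfies s(x) = x, so there are 0 fixed points.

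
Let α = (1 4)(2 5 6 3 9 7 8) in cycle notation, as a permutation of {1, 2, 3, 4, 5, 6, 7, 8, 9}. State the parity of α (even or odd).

The cycle lengths are 7, 2.
A cycle is odd iff its length is even; α has 1 even-length cycle, so sgn(α) = (−1)^1 and α is odd.

odd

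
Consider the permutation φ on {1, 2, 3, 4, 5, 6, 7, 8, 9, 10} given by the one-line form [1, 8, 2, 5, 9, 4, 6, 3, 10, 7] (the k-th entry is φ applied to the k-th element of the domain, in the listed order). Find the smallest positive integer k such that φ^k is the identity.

6

Decomposing into disjoint cycles gives cycle lengths 6, 3, 1.
The order is lcm(6, 3) = 6.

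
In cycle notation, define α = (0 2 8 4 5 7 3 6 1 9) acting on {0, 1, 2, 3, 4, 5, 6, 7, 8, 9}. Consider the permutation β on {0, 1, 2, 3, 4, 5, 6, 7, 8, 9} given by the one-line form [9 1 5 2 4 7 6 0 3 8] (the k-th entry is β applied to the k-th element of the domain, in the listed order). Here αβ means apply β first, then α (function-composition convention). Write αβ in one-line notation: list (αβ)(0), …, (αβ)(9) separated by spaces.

For each element, apply β then α: 0 → 9 → 0; 1 → 1 → 9; 2 → 5 → 7; 3 → 2 → 8; 4 → 4 → 5; 5 → 7 → 3; 6 → 6 → 1; 7 → 0 → 2; 8 → 3 → 6; 9 → 8 → 4.
Collecting the images, αβ = [0 9 7 8 5 3 1 2 6 4].

0 9 7 8 5 3 1 2 6 4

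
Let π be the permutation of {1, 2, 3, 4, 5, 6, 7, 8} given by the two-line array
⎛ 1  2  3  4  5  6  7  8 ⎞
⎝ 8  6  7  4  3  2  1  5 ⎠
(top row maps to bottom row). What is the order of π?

10

The disjoint-cycle form of π has cycle lengths 5, 2, 1.
The order is lcm(5, 2) = 10.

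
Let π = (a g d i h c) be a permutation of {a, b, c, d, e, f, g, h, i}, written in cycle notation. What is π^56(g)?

g lies in the 6-cycle (a g d i h c).
Since the cycle has length 6, π^56 acts on it the same as π^2 (56 mod 6 = 2).
Advancing 2 steps from g: g → d → i.

i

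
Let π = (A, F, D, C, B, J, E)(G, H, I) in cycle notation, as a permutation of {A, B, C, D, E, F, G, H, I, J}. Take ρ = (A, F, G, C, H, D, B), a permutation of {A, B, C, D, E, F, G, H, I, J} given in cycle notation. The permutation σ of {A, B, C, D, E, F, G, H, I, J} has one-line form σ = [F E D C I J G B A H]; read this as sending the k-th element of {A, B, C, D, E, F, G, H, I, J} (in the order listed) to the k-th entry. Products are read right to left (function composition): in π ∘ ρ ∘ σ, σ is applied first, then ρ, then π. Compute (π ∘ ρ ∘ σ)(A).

H

Chase A: σ(A) = F; ρ(F) = G; π(G) = H. Hence (π ∘ ρ ∘ σ)(A) = H.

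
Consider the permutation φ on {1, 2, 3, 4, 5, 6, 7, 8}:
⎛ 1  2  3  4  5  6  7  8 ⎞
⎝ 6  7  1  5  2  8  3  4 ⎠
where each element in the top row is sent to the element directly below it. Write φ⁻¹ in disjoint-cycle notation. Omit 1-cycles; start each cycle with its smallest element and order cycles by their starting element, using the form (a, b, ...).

(1, 3, 7, 2, 5, 4, 8, 6)

The cycle decomposition of φ is (1, 6, 8, 4, 5, 2, 7, 3).
The inverse reverses every cycle; in canonical form, φ⁻¹ = (1, 3, 7, 2, 5, 4, 8, 6).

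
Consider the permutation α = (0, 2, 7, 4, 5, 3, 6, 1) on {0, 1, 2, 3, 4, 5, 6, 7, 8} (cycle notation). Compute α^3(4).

6

4 lies in the 8-cycle (0, 2, 7, 4, 5, 3, 6, 1).
Stepping 3 places around the cycle: 4 → 5 → 3 → 6.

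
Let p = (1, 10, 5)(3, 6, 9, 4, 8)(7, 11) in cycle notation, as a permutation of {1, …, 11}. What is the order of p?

30

The cycle type of p is (5, 3, 2, 1).
The order is lcm(5, 3, 2) = 30.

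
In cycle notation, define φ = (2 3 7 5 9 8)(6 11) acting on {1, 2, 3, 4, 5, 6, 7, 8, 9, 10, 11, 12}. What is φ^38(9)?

2

9 lies in the 6-cycle (2 3 7 5 9 8).
Since the cycle has length 6, φ^38 acts on it the same as φ^2 (38 mod 6 = 2).
Advancing 2 steps from 9: 9 → 8 → 2.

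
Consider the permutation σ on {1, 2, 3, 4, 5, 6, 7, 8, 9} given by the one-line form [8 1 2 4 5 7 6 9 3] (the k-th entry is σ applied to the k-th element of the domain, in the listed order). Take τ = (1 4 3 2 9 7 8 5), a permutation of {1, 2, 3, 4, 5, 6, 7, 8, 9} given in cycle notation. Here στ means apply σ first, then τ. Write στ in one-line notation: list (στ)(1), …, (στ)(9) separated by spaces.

5 4 9 3 1 8 6 7 2

(στ)(x) = τ(σ(x)). Computing each image: τ(σ(1)) = τ(8) = 5, τ(σ(2)) = τ(1) = 4, τ(σ(3)) = τ(2) = 9, τ(σ(4)) = τ(4) = 3, τ(σ(5)) = τ(5) = 1, τ(σ(6)) = τ(7) = 8, τ(σ(7)) = τ(6) = 6, τ(σ(8)) = τ(9) = 7, τ(σ(9)) = τ(3) = 2.
Hence στ = [5 4 9 3 1 8 6 7 2].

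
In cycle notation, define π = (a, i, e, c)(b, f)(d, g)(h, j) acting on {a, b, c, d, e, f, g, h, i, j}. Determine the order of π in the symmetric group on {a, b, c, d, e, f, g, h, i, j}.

The cycle type of π is (4, 2, 2, 2).
Since disjoint cycles commute, ord(π) = lcm(4, 2, 2, 2) = 4.

4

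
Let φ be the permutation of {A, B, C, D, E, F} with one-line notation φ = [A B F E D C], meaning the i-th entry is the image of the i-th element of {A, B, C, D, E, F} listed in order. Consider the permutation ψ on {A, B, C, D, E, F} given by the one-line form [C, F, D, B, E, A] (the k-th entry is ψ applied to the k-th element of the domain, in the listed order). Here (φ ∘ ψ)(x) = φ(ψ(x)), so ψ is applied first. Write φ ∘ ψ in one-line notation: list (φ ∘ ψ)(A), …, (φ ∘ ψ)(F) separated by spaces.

F C E B D A

(φ ∘ ψ)(x) = φ(ψ(x)). Computing each image: φ(ψ(A)) = φ(C) = F, φ(ψ(B)) = φ(F) = C, φ(ψ(C)) = φ(D) = E, φ(ψ(D)) = φ(B) = B, φ(ψ(E)) = φ(E) = D, φ(ψ(F)) = φ(A) = A.
Hence φ ∘ ψ = [F C E B D A].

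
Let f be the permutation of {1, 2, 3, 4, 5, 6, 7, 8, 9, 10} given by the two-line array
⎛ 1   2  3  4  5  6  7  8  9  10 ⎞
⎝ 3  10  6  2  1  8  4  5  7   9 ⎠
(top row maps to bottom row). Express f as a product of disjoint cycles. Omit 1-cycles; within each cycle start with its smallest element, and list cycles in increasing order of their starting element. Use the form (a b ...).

(1 3 6 8 5)(2 10 9 7 4)

Iterating f from 1 gives 1 → 3 → 6 → 8 → 5 → 1; that is the 5-cycle (1 3 6 8 5).
Continuing from each remaining unvisited element yields (1 3 6 8 5)(2 10 9 7 4).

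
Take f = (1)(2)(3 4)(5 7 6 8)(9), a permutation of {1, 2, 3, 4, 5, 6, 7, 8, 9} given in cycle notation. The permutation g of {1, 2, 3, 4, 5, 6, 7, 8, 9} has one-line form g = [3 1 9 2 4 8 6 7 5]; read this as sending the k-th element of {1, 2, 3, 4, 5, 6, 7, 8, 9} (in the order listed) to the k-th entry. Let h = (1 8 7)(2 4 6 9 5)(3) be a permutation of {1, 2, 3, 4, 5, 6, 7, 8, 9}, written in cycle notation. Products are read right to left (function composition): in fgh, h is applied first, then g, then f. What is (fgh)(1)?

6

(fgh)(1) = f(g(h(1))). h(1) = 8, then g(8) = 7, then f(7) = 6, so the result is 6.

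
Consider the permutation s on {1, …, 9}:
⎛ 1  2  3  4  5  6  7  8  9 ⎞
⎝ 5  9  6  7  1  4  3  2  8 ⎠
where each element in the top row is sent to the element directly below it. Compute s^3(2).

2

Tracing 2 → 9 → … returns to 2 after 3 steps, so 2 lies in a 3-cycle (2, 9, 8).
Since the cycle has length 3, s^3 acts on it the same as s^0 (3 mod 3 = 0).
So s^3(2) = 2.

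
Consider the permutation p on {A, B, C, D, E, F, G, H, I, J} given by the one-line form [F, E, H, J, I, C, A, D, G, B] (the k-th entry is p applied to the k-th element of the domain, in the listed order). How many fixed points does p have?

0

No element satisfies p(x) = x, so there are 0 fixed points.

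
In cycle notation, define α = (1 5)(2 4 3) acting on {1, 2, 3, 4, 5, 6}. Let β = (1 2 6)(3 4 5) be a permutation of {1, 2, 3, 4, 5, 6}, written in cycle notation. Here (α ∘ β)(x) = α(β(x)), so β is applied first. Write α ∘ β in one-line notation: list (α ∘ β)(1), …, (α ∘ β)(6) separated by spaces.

4 6 3 1 2 5

(α ∘ β)(x) = α(β(x)). Computing each image: α(β(1)) = α(2) = 4, α(β(2)) = α(6) = 6, α(β(3)) = α(4) = 3, α(β(4)) = α(5) = 1, α(β(5)) = α(3) = 2, α(β(6)) = α(1) = 5.
Hence α ∘ β = [4 6 3 1 2 5].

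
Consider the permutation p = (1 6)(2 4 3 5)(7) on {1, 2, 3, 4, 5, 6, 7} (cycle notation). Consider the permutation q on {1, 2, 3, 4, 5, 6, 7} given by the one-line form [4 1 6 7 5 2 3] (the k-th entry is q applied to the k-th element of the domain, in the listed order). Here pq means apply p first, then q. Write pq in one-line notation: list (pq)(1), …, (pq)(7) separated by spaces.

(pq)(x) = q(p(x)). Computing each image: q(p(1)) = q(6) = 2, q(p(2)) = q(4) = 7, q(p(3)) = q(5) = 5, q(p(4)) = q(3) = 6, q(p(5)) = q(2) = 1, q(p(6)) = q(1) = 4, q(p(7)) = q(7) = 3.
Hence pq = [2 7 5 6 1 4 3].

2 7 5 6 1 4 3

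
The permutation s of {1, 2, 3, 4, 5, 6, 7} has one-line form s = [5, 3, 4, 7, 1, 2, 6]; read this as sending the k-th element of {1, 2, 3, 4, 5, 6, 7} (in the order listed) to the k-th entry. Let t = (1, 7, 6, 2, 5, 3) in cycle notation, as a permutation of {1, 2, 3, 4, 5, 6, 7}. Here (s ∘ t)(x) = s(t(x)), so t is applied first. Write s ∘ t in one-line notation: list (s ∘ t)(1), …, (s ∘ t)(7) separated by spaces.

6 1 5 7 4 3 2

For each element, apply t then s: 1 → 7 → 6; 2 → 5 → 1; 3 → 1 → 5; 4 → 4 → 7; 5 → 3 → 4; 6 → 2 → 3; 7 → 6 → 2.
Collecting the images, s ∘ t = [6 1 5 7 4 3 2].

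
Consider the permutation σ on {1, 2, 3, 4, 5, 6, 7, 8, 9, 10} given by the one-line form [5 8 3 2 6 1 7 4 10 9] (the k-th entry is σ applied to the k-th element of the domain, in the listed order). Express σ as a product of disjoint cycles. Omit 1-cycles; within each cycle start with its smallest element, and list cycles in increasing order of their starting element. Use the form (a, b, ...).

(1, 5, 6)(2, 8, 4)(9, 10)

Iterating σ from 1 gives 1 → 5 → 6 → 1; that is the 3-cycle (1, 5, 6).
Repeating from the next unused element and collecting all non-trivial cycles gives (1, 5, 6)(2, 8, 4)(9, 10).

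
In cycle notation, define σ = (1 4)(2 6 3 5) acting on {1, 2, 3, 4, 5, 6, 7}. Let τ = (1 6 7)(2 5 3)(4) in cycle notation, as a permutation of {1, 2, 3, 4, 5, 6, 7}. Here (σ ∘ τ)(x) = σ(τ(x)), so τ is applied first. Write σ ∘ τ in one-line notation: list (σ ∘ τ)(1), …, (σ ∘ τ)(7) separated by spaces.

3 2 6 1 5 7 4

(σ ∘ τ)(x) = σ(τ(x)). Computing each image: σ(τ(1)) = σ(6) = 3, σ(τ(2)) = σ(5) = 2, σ(τ(3)) = σ(2) = 6, σ(τ(4)) = σ(4) = 1, σ(τ(5)) = σ(3) = 5, σ(τ(6)) = σ(7) = 7, σ(τ(7)) = σ(1) = 4.
Hence σ ∘ τ = [3 2 6 1 5 7 4].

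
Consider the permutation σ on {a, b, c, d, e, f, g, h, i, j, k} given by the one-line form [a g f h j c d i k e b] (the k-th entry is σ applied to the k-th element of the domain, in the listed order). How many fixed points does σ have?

The fixed points (elements with σ(x) = x) are {a}, so there is 1.

1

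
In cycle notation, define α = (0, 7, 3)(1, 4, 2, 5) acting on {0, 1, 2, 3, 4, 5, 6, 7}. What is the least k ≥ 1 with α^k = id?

12

The cycle type of α is (4, 3, 1).
The order of α is the least common multiple of its cycle lengths: lcm(4, 3) = 12.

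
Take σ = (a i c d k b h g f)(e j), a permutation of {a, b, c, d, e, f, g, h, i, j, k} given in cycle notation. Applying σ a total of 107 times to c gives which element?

i

c lies in the 9-cycle (a i c d k b h g f).
Since the cycle has length 9, σ^107 acts on it the same as σ^8 (107 mod 9 = 8).
Advancing 8 steps from c: c → d → k → b → h → g → f → a → i.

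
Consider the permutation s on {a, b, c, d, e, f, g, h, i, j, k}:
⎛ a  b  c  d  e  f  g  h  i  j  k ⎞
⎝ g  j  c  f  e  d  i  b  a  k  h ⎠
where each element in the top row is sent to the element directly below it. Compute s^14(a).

i

Tracing a → g → … returns to a after 3 steps, so a lies in a 3-cycle (a g i).
Powers repeat with period 3 on this cycle, and 14 mod 3 = 2, so s^14(a) = s^2(a).
Stepping 2 places around the cycle: a → g → i.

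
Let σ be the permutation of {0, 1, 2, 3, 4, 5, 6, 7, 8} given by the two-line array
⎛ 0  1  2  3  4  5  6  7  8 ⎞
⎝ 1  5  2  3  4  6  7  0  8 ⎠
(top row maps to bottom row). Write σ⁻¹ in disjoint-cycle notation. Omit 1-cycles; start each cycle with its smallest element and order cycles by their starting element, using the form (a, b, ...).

The cycle decomposition of σ is (0, 1, 5, 6, 7).
Reversing each cycle (and rotating so the smallest element leads) gives σ⁻¹ = (0, 7, 6, 5, 1).

(0, 7, 6, 5, 1)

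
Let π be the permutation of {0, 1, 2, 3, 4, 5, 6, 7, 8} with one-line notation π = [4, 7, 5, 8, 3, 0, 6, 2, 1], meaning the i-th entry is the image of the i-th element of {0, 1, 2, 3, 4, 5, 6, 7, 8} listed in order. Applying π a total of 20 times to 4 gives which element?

7

Tracing 4 → 3 → … returns to 4 after 8 steps, so 4 lies in an 8-cycle (0 4 3 8 1 7 2 5).
Since the cycle has length 8, π^20 acts on it the same as π^4 (20 mod 8 = 4).
Advancing 4 steps from 4: 4 → 3 → 8 → 1 → 7.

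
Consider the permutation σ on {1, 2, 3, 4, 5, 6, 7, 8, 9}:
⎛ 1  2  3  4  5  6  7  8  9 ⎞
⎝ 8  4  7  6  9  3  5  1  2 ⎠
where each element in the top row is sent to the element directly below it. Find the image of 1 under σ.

The entry below 1 in the array is 8, so σ(1) = 8.

8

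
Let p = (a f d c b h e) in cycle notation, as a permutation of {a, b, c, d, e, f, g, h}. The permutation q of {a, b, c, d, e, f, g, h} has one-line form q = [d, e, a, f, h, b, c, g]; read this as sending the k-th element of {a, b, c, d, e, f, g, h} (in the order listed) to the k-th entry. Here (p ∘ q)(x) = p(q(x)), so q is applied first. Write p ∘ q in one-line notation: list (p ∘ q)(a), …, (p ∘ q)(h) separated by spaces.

(p ∘ q)(x) = p(q(x)). Computing each image: p(q(a)) = p(d) = c, p(q(b)) = p(e) = a, p(q(c)) = p(a) = f, p(q(d)) = p(f) = d, p(q(e)) = p(h) = e, p(q(f)) = p(b) = h, p(q(g)) = p(c) = b, p(q(h)) = p(g) = g.
Hence p ∘ q = [c a f d e h b g].

c a f d e h b g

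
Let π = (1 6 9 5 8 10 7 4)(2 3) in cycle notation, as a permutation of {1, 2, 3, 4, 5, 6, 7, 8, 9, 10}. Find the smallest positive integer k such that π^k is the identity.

The disjoint cycles have lengths 8, 2.
The order is lcm(8, 2) = 8.

8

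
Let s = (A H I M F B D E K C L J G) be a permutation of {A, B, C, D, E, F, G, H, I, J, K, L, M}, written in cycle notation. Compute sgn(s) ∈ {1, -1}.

The cycle lengths are 13.
A cycle is odd iff its length is even; s has 0 even-length cycles, so sgn(s) = (−1)^0 and s is even.

1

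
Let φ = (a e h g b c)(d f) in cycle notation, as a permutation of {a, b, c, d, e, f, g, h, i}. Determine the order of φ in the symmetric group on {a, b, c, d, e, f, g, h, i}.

The disjoint cycles have lengths 6, 2, 1.
The order is lcm(6, 2) = 6.

6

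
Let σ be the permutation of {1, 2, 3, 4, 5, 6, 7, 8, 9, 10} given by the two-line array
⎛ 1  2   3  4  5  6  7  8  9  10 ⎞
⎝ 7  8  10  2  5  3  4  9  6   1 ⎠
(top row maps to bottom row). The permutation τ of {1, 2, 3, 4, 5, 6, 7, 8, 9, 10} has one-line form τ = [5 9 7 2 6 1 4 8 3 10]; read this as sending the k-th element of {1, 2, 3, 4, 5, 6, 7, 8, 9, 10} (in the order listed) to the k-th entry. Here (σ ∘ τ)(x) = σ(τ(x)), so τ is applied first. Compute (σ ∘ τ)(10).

1

(σ ∘ τ)(10) = σ(τ(10)). τ(10) = 10, then σ(10) = 1. So (σ ∘ τ)(10) = 1.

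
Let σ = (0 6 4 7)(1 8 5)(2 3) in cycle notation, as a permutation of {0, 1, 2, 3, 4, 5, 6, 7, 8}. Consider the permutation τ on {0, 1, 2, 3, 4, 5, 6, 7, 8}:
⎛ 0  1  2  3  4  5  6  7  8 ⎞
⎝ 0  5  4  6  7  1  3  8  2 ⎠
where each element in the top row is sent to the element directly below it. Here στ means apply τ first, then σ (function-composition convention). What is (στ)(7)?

5

(στ)(7) = σ(τ(7)). τ(7) = 8, then σ(8) = 5. So (στ)(7) = 5.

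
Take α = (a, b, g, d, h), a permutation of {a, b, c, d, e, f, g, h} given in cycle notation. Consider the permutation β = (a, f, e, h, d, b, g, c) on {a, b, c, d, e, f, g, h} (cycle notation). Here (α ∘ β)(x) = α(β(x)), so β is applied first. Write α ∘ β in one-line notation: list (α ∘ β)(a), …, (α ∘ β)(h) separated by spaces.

f d b g a e c h

Chase each element through β then α: a → f → f; b → g → d; c → a → b; d → b → g; e → h → a; f → e → e; g → c → c; h → d → h.
Collecting the images, α ∘ β = [f d b g a e c h].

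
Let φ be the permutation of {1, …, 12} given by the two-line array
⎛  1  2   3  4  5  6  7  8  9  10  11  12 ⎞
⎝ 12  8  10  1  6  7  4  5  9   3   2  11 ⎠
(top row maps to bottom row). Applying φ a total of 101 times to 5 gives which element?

7

Tracing 5 → 6 → … returns to 5 after 9 steps, so 5 lies in a 9-cycle (1 12 11 2 8 5 6 7 4).
Since the cycle has length 9, φ^101 acts on it the same as φ^2 (101 mod 9 = 2).
Stepping 2 places around the cycle: 5 → 6 → 7.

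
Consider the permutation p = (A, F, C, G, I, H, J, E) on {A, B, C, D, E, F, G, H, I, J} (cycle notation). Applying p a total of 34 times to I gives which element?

I lies in the 8-cycle (A, F, C, G, I, H, J, E).
Powers repeat with period 8 on this cycle, and 34 mod 8 = 2, so p^34(I) = p^2(I).
Stepping 2 places around the cycle: I → H → J.

J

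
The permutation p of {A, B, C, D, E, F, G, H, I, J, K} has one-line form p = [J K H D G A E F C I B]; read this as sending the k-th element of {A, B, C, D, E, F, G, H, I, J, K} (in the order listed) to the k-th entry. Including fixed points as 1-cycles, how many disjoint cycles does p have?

4

The cycle decomposition is (A, J, I, C, H, F)(B, K)(D)(E, G), which has 4 cycles (counting 1-cycles).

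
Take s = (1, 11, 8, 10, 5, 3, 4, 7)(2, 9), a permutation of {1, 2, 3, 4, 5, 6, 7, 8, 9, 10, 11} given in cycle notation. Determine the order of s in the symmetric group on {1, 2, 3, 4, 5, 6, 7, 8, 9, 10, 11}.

The cycle type of s is (8, 2, 1).
Since disjoint cycles commute, ord(s) = lcm(8, 2) = 8.

8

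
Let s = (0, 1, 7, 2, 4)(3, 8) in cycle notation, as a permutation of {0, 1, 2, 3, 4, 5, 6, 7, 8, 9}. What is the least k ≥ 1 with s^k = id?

The cycle type of s is (5, 2, 1, 1, 1).
Since disjoint cycles commute, ord(s) = lcm(5, 2) = 10.

10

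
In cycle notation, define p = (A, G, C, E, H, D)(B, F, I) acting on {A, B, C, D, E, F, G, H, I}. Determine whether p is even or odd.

The cycle lengths are 6, 3.
A cycle of length ℓ contributes ℓ−1 transpositions, so p is a product of 5 + 2 = 7 transpositions — odd.

odd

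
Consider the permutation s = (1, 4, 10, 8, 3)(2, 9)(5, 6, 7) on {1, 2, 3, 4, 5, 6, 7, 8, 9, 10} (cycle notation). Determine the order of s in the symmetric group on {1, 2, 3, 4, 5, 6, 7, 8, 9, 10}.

The disjoint cycles have lengths 5, 3, 2.
Since disjoint cycles commute, ord(s) = lcm(5, 3, 2) = 30.

30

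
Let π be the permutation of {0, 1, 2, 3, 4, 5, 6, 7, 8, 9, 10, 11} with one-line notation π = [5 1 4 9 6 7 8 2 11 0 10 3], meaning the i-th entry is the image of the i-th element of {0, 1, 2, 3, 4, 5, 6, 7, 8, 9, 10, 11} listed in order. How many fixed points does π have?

2

The fixed points (elements with π(x) = x) are {1, 10}, so there are 2.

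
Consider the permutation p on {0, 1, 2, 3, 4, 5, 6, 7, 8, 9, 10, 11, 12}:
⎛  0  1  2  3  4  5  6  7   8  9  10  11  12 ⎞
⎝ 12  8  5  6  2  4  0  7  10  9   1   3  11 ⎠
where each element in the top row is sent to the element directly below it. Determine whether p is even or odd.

even

In disjoint-cycle form the cycle lengths are 5, 3, 3, 1, 1.
A cycle is odd iff its length is even; p has 0 even-length cycles, so sgn(p) = (−1)^0 and p is even.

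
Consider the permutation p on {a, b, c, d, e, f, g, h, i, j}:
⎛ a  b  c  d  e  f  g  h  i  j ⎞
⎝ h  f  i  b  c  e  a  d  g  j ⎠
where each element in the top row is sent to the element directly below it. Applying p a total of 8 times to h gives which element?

Tracing h → d → … returns to h after 9 steps, so h lies in a 9-cycle (a, h, d, b, f, e, c, i, g).
Advancing 8 steps from h: h → d → b → f → e → c → i → g → a.

a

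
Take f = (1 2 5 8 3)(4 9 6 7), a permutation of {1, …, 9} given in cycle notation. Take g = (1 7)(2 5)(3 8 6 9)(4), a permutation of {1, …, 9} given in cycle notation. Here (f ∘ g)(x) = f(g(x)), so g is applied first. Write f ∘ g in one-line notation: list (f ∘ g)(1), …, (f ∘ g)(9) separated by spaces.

4 8 3 9 5 6 2 7 1

(f ∘ g)(x) = f(g(x)). Computing each image: f(g(1)) = f(7) = 4, f(g(2)) = f(5) = 8, f(g(3)) = f(8) = 3, f(g(4)) = f(4) = 9, f(g(5)) = f(2) = 5, f(g(6)) = f(9) = 6, f(g(7)) = f(1) = 2, f(g(8)) = f(6) = 7, f(g(9)) = f(3) = 1.
Hence f ∘ g = [4 8 3 9 5 6 2 7 1].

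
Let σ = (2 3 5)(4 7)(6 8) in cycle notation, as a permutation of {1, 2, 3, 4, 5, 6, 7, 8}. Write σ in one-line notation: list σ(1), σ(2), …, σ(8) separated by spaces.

Each element maps to the next entry in its cycle (wrapping to the front): 1→1, 2→3, 3→5, 4→7, 5→2, 6→8, 7→4, 8→6.
So the one-line form is 1 3 5 7 2 8 4 6.

1 3 5 7 2 8 4 6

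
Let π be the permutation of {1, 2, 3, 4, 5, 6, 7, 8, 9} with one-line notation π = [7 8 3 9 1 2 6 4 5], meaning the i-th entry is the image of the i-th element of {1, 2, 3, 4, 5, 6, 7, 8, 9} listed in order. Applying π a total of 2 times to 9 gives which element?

1

Tracing 9 → 5 → … returns to 9 after 8 steps, so 9 lies in an 8-cycle (1 7 6 2 8 4 9 5).
Advancing 2 steps from 9: 9 → 5 → 1.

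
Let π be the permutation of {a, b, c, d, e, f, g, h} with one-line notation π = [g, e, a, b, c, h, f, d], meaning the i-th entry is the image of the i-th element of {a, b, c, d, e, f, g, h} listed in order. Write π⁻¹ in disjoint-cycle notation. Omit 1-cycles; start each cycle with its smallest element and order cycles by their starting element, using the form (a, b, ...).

The cycle decomposition of π is (a, g, f, h, d, b, e, c).
Reversing each cycle (and rotating so the smallest element leads) gives π⁻¹ = (a, c, e, b, d, h, f, g).

(a, c, e, b, d, h, f, g)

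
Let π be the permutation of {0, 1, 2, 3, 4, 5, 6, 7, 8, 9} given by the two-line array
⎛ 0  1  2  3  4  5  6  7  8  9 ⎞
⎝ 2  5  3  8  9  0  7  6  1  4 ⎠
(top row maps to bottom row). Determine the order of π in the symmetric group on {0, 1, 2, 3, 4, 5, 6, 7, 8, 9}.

6

Writing π as disjoint cycles, the cycle lengths are 6, 2, 2.
Since disjoint cycles commute, ord(π) = lcm(6, 2, 2) = 6.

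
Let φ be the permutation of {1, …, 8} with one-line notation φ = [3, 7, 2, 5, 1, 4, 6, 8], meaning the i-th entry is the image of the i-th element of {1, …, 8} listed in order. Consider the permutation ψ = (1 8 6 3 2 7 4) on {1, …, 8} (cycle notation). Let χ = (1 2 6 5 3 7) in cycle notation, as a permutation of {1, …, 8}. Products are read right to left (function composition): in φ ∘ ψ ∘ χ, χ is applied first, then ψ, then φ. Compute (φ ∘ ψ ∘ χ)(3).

5

Chase 3: χ(3) = 7; ψ(7) = 4; φ(4) = 5. Hence (φ ∘ ψ ∘ χ)(3) = 5.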